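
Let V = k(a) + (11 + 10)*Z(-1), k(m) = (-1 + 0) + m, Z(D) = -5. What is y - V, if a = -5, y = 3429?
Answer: 3540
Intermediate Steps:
k(m) = -1 + m
V = -111 (V = (-1 - 5) + (11 + 10)*(-5) = -6 + 21*(-5) = -6 - 105 = -111)
y - V = 3429 - 1*(-111) = 3429 + 111 = 3540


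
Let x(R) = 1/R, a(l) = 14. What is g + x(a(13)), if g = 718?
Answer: 10053/14 ≈ 718.07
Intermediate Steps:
g + x(a(13)) = 718 + 1/14 = 10053/14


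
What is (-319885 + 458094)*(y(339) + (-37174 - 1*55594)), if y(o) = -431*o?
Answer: -33014951293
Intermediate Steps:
(-319885 + 458094)*(y(339) + (-37174 - 1*55594)) = (-319885 + 458094)*(-431*339 + (-37174 - 1*55594)) = 138209*(-146109 + (-37174 - 55594)) = 138209*(-146109 - 92768) = 138209*(-238877) = -33014951293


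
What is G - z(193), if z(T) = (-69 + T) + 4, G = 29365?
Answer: 29237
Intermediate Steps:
z(T) = -65 + T
G - z(193) = 29365 - (-65 + 193) = 29365 - 1*128 = 29365 - 128 = 29237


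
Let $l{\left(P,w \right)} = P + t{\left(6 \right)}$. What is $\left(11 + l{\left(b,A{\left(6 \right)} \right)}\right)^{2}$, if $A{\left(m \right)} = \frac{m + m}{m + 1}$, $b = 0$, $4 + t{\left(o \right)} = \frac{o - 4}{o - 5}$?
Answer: $81$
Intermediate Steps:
$t{\left(o \right)} = -4 + \frac{-4 + o}{-5 + o}$ ($t{\left(o \right)} = -4 + \frac{o - 4}{o - 5} = -4 + \frac{-4 + o}{-5 + o}$)
$A{\left(m \right)} = \frac{2 m}{1 + m}$
$l{\left(P,w \right)} = -2 + P$ ($l{\left(P,w \right)} = P + \frac{16 - 18}{-5 + 6} = P + \frac{16 - 18}{1} = P + 1 \left(-2\right) = P - 2 = -2 + P$)
$\left(11 + l{\left(b,A{\left(6 \right)} \right)}\right)^{2} = \left(11 + \left(-2 + 0\right)\right)^{2} = \left(11 - 2\right)^{2} = 9^{2} = 81$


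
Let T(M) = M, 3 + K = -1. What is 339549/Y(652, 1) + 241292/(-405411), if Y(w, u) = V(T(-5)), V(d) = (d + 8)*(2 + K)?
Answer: -136160581/2406 ≈ -56592.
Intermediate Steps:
K = -4 (K = -3 - 1 = -4)
V(d) = -16 - 2*d (V(d) = (d + 8)*(2 - 4) = (8 + d)*(-2) = -16 - 2*d)
Y(w, u) = -6 (Y(w, u) = -16 - 2*(-5) = -16 + 10 = -6)
339549/Y(652, 1) + 241292/(-405411) = 339549/(-6) + 241292/(-405411) = 339549*(-⅙) + 241292*(-1/405411) = -113183/2 - 716/1203 = -136160581/2406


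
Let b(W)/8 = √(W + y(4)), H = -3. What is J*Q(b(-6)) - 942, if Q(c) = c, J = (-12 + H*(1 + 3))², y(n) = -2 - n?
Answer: -942 + 9216*I*√3 ≈ -942.0 + 15963.0*I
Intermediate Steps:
b(W) = 8*√(-6 + W) (b(W) = 8*√(W + (-2 - 1*4)) = 8*√(W + (-2 - 4)) = 8*√(W - 6) = 8*√(-6 + W))
J = 576 (J = (-12 - 3*(1 + 3))² = (-12 - 3*4)² = (-12 - 12)² = (-24)² = 576)
J*Q(b(-6)) - 942 = 576*(8*√(-6 - 6)) - 942 = 576*(8*√(-12)) - 942 = 576*(8*(2*I*√3)) - 942 = 576*(16*I*√3) - 942 = 9216*I*√3 - 942 = -942 + 9216*I*√3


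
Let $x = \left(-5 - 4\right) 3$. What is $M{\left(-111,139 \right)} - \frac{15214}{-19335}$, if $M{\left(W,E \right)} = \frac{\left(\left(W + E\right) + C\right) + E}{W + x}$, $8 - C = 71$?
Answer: $\frac{14782}{444705} \approx 0.03324$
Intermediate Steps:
$C = -63$ ($C = 8 - 71 = -63$)
$x = -27$ ($x = \left(-9\right) 3 = -27$)
$M{\left(W,E \right)} = \frac{-63 + W + 2 E}{-27 + W}$ ($M{\left(W,E \right)} = \frac{\left(\left(W + E\right) - 63\right) + E}{W - 27} = \frac{\left(\left(E + W\right) - 63\right) + E}{-27 + W} = \frac{\left(-63 + E + W\right) + E}{-27 + W} = \frac{-63 + W + 2 E}{-27 + W}$)
$M{\left(-111,139 \right)} - \frac{15214}{-19335} = \frac{-63 - 111 + 2 \cdot 139}{-27 - 111} - \frac{15214}{-19335} = \frac{-63 - 111 + 278}{-138} - - \frac{15214}{19335} = \left(- \frac{1}{138}\right) 104 + \frac{15214}{19335} = - \frac{52}{69} + \frac{15214}{19335} = \frac{14782}{444705}$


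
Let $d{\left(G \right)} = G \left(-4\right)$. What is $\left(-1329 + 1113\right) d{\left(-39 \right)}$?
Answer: $-33696$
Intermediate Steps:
$d{\left(G \right)} = - 4 G$
$\left(-1329 + 1113\right) d{\left(-39 \right)} = \left(-1329 + 1113\right) \left(\left(-4\right) \left(-39\right)\right) = \left(-216\right) 156 = -33696$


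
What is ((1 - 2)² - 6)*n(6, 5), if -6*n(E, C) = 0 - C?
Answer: -25/6 ≈ -4.1667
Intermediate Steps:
n(E, C) = C/6 (n(E, C) = -(0 - C)/6 = -(-1)*C/6 = C/6)
((1 - 2)² - 6)*n(6, 5) = ((1 - 2)² - 6)*((⅙)*5) = ((-1)² - 6)*(⅚) = (1 - 6)*(⅚) = -5*⅚ = -25/6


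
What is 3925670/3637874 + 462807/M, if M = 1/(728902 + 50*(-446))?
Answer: 594829417669464553/1818937 ≈ 3.2702e+11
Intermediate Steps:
M = 1/706602 (M = 1/(728902 - 22300) = 1/706602 ≈ 1.4152e-6)
3925670/3637874 + 462807/M = 3925670/3637874 + 462807/(1/706602) = 3925670*(1/3637874) + 462807*706602 = 1962835/1818937 + 327020351814 = 594829417669464553/1818937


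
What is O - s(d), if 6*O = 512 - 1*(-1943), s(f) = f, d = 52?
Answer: 2143/6 ≈ 357.17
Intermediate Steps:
O = 2455/6 (O = (512 - 1*(-1943))/6 = (512 + 1943)/6 = (⅙)*2455 = 2455/6 ≈ 409.17)
O - s(d) = 2455/6 - 1*52 = 2455/6 - 52 = 2143/6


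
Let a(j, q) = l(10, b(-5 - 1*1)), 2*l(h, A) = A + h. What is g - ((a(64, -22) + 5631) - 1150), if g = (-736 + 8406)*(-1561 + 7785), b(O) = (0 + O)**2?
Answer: 47733576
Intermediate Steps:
b(O) = O**2
g = 47738080 (g = 7670*6224 = 47738080)
l(h, A) = A/2 + h/2 (l(h, A) = (A + h)/2 = A/2 + h/2)
a(j, q) = 23 (a(j, q) = (-5 - 1*1)**2/2 + (1/2)*10 = (-5 - 1)**2/2 + 5 = (1/2)*(-6)**2 + 5 = (1/2)*36 + 5 = 18 + 5 = 23)
g - ((a(64, -22) + 5631) - 1150) = 47738080 - ((23 + 5631) - 1150) = 47738080 - (5654 - 1150) = 47738080 - 1*4504 = 47738080 - 4504 = 47733576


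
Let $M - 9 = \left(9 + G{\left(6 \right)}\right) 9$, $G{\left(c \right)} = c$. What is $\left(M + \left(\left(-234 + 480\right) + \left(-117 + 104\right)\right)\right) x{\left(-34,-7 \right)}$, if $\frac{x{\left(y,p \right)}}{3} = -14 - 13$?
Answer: $-30537$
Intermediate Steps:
$x{\left(y,p \right)} = -81$ ($x{\left(y,p \right)} = 3 \left(-14 - 13\right) = 3 \left(-27\right) = -81$)
$M = 144$ ($M = 9 + \left(9 + 6\right) 9 = 9 + 15 \cdot 9 = 9 + 135 = 144$)
$\left(M + \left(\left(-234 + 480\right) + \left(-117 + 104\right)\right)\right) x{\left(-34,-7 \right)} = \left(144 + \left(\left(-234 + 480\right) + \left(-117 + 104\right)\right)\right) \left(-81\right) = \left(144 + \left(246 - 13\right)\right) \left(-81\right) = \left(144 + 233\right) \left(-81\right) = 377 \left(-81\right) = -30537$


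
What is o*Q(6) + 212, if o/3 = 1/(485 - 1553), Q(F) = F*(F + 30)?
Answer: 18814/89 ≈ 211.39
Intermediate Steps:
Q(F) = F*(30 + F)
o = -1/356 (o = 3/(485 - 1553) = 3/(-1068) = 3*(-1/1068) = -1/356 ≈ -0.0028090)
o*Q(6) + 212 = -3*(30 + 6)/178 + 212 = -3*36/178 + 212 = -1/356*216 + 212 = -54/89 + 212 = 18814/89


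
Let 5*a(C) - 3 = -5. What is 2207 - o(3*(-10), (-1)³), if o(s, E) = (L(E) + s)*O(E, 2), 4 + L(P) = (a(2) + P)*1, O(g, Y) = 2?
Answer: 11389/5 ≈ 2277.8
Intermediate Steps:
a(C) = -⅖ (a(C) = ⅗ + (⅕)*(-5) = ⅗ - 1 = -⅖)
L(P) = -22/5 + P (L(P) = -4 + (-⅖ + P)*1 = -4 + (-⅖ + P) = -22/5 + P)
o(s, E) = -44/5 + 2*E + 2*s (o(s, E) = ((-22/5 + E) + s)*2 = (-22/5 + E + s)*2 = -44/5 + 2*E + 2*s)
2207 - o(3*(-10), (-1)³) = 2207 - (-44/5 + 2*(-1)³ + 2*(3*(-10))) = 2207 - (-44/5 + 2*(-1) + 2*(-30)) = 2207 - (-44/5 - 2 - 60) = 2207 - 1*(-354/5) = 2207 + 354/5 = 11389/5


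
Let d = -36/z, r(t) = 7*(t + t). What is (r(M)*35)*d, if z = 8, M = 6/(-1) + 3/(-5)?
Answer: 14553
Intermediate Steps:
M = -33/5 (M = 6*(-1) + 3*(-⅕) = -6 - ⅗ = -33/5 ≈ -6.6000)
r(t) = 14*t (r(t) = 7*(2*t) = 14*t)
d = -9/2 (d = -36/8 = -36*⅛ = -9/2 ≈ -4.5000)
(r(M)*35)*d = ((14*(-33/5))*35)*(-9/2) = -462/5*35*(-9/2) = -3234*(-9/2) = 14553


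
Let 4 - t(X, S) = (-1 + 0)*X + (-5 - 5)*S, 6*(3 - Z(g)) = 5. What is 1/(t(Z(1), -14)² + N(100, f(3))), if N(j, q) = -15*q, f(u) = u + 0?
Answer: 36/643189 ≈ 5.5971e-5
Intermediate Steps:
Z(g) = 13/6 (Z(g) = 3 - ⅙*5 = 3 - ⅚ = 13/6)
f(u) = u
t(X, S) = 4 + X + 10*S (t(X, S) = 4 - ((-1 + 0)*X + (-5 - 5)*S) = 4 - (-X - 10*S) = 4 + (X + 10*S) = 4 + X + 10*S)
1/(t(Z(1), -14)² + N(100, f(3))) = 1/((4 + 13/6 + 10*(-14))² - 15*3) = 1/((4 + 13/6 - 140)² - 45) = 1/((-803/6)² - 45) = 1/(644809/36 - 45) = 1/(643189/36) = 36/643189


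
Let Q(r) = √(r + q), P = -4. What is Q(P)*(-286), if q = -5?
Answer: -858*I ≈ -858.0*I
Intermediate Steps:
Q(r) = √(-5 + r) (Q(r) = √(r - 5) = √(-5 + r))
Q(P)*(-286) = √(-5 - 4)*(-286) = √(-9)*(-286) = (3*I)*(-286) = -858*I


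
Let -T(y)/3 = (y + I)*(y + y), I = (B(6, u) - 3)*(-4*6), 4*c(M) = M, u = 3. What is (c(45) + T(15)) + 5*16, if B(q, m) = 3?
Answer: -5035/4 ≈ -1258.8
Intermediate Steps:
c(M) = M/4
I = 0 (I = (3 - 3)*(-4*6) = 0*(-24) = 0)
T(y) = -6*y**2 (T(y) = -3*(y + 0)*(y + y) = -3*y*2*y = -6*y**2)
(c(45) + T(15)) + 5*16 = ((1/4)*45 - 6*15**2) + 5*16 = (45/4 - 6*225) + 80 = (45/4 - 1350) + 80 = -5355/4 + 80 = -5035/4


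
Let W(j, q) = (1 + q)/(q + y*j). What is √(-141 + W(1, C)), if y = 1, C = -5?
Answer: 2*I*√35 ≈ 11.832*I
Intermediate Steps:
W(j, q) = (1 + q)/(j + q) (W(j, q) = (1 + q)/(q + 1*j) = (1 + q)/(q + j) = (1 + q)/(j + q))
√(-141 + W(1, C)) = √(-141 + (1 - 5)/(1 - 5)) = √(-141 - 4/(-4)) = √(-141 - ¼*(-4)) = √(-141 + 1) = √(-140) = 2*I*√35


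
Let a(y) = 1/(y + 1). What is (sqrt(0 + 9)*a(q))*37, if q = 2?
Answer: 37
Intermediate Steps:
a(y) = 1/(1 + y)
(sqrt(0 + 9)*a(q))*37 = (sqrt(0 + 9)/(1 + 2))*37 = (sqrt(9)/3)*37 = (3*(1/3))*37 = 1*37 = 37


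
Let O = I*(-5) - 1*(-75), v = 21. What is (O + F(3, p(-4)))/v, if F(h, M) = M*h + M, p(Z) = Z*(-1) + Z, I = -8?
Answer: 115/21 ≈ 5.4762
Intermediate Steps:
p(Z) = 0 (p(Z) = -Z + Z = 0)
F(h, M) = M + M*h
O = 115 (O = -8*(-5) - 1*(-75) = 40 + 75 = 115)
(O + F(3, p(-4)))/v = (115 + 0*(1 + 3))/21 = (115 + 0*4)/21 = (115 + 0)/21 = (1/21)*115 = 115/21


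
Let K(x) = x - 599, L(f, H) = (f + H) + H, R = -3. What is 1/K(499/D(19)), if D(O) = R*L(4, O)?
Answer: -126/75973 ≈ -0.0016585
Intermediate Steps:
L(f, H) = f + 2*H (L(f, H) = (H + f) + H = f + 2*H)
D(O) = -12 - 6*O (D(O) = -3*(4 + 2*O) = -12 - 6*O)
K(x) = -599 + x
1/K(499/D(19)) = 1/(-599 + 499/(-12 - 6*19)) = 1/(-599 + 499/(-12 - 114)) = 1/(-599 + 499/(-126)) = 1/(-599 + 499*(-1/126)) = 1/(-599 - 499/126) = 1/(-75973/126) = -126/75973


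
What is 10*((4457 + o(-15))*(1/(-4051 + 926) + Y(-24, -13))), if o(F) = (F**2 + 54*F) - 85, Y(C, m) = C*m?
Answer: 7384642426/625 ≈ 1.1815e+7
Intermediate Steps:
o(F) = -85 + F**2 + 54*F
10*((4457 + o(-15))*(1/(-4051 + 926) + Y(-24, -13))) = 10*((4457 + (-85 + (-15)**2 + 54*(-15)))*(1/(-4051 + 926) - 24*(-13))) = 10*((4457 + (-85 + 225 - 810))*(1/(-3125) + 312)) = 10*((4457 - 670)*(-1/3125 + 312)) = 10*(3787*(974999/3125)) = 10*(3692321213/3125) = 7384642426/625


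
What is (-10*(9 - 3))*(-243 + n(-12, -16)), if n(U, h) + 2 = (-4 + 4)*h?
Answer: 14700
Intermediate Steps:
n(U, h) = -2 (n(U, h) = -2 + (-4 + 4)*h = -2 + 0*h = -2 + 0 = -2)
(-10*(9 - 3))*(-243 + n(-12, -16)) = (-10*(9 - 3))*(-243 - 2) = -10*6*(-245) = -60*(-245) = 14700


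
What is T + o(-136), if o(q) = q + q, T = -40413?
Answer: -40685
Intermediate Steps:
o(q) = 2*q
T + o(-136) = -40413 + 2*(-136) = -40413 - 272 = -40685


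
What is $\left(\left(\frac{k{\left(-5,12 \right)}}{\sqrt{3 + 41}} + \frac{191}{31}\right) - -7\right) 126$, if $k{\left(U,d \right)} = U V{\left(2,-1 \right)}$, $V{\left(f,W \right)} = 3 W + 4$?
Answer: $\frac{51408}{31} - \frac{315 \sqrt{11}}{11} \approx 1563.3$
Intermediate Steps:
$V{\left(f,W \right)} = 4 + 3 W$
$k{\left(U,d \right)} = U$ ($k{\left(U,d \right)} = U \left(4 + 3 \left(-1\right)\right) = U \left(4 - 3\right) = U 1 = U$)
$\left(\left(\frac{k{\left(-5,12 \right)}}{\sqrt{3 + 41}} + \frac{191}{31}\right) - -7\right) 126 = \left(\left(- \frac{5}{\sqrt{3 + 41}} + \frac{191}{31}\right) - -7\right) 126 = \left(\left(- \frac{5}{\sqrt{44}} + 191 \cdot \frac{1}{31}\right) + 7\right) 126 = \left(\left(- \frac{5}{2 \sqrt{11}} + \frac{191}{31}\right) + 7\right) 126 = \left(\left(- 5 \frac{\sqrt{11}}{22} + \frac{191}{31}\right) + 7\right) 126 = \left(\left(- \frac{5 \sqrt{11}}{22} + \frac{191}{31}\right) + 7\right) 126 = \left(\left(\frac{191}{31} - \frac{5 \sqrt{11}}{22}\right) + 7\right) 126 = \left(\frac{408}{31} - \frac{5 \sqrt{11}}{22}\right) 126 = \frac{51408}{31} - \frac{315 \sqrt{11}}{11}$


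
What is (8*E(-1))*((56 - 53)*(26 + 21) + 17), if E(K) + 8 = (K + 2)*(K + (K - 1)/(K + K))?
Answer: -10112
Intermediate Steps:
E(K) = -8 + (2 + K)*(K + (-1 + K)/(2*K)) (E(K) = -8 + (K + 2)*(K + (K - 1)/(K + K)) = -8 + (2 + K)*(K + (-1 + K)/((2*K))) = -8 + (2 + K)*(K + (-1 + K)*(1/(2*K))) = -8 + (2 + K)*(K + (-1 + K)/(2*K)))
(8*E(-1))*((56 - 53)*(26 + 21) + 17) = (8*(-15/2 + (-1)² - 1/(-1) + (5/2)*(-1)))*((56 - 53)*(26 + 21) + 17) = (8*(-15/2 + 1 - 1*(-1) - 5/2))*(3*47 + 17) = (8*(-15/2 + 1 + 1 - 5/2))*(141 + 17) = (8*(-8))*158 = -64*158 = -10112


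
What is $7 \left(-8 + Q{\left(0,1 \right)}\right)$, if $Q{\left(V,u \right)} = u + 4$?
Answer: $-21$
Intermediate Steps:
$Q{\left(V,u \right)} = 4 + u$
$7 \left(-8 + Q{\left(0,1 \right)}\right) = 7 \left(-8 + \left(4 + 1\right)\right) = 7 \left(-8 + 5\right) = 7 \left(-3\right) = -21$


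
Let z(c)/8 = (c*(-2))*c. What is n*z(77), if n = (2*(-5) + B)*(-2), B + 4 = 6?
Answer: -1517824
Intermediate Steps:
B = 2 (B = -4 + 6 = 2)
n = 16 (n = (2*(-5) + 2)*(-2) = (-10 + 2)*(-2) = -8*(-2) = 16)
z(c) = -16*c² (z(c) = 8*((c*(-2))*c) = 8*((-2*c)*c) = 8*(-2*c²) = -16*c²)
n*z(77) = 16*(-16*77²) = 16*(-16*5929) = 16*(-94864) = -1517824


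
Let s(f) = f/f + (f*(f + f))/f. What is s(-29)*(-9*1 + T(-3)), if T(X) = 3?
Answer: 342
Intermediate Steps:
s(f) = 1 + 2*f (s(f) = 1 + (f*(2*f))/f = 1 + (2*f²)/f = 1 + 2*f)
s(-29)*(-9*1 + T(-3)) = (1 + 2*(-29))*(-9*1 + 3) = (1 - 58)*(-9 + 3) = -57*(-6) = 342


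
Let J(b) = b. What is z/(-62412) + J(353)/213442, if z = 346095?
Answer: -12308196259/2220223684 ≈ -5.5437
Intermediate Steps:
z/(-62412) + J(353)/213442 = 346095/(-62412) + 353/213442 = 346095*(-1/62412) + 353*(1/213442) = -115365/20804 + 353/213442 = -12308196259/2220223684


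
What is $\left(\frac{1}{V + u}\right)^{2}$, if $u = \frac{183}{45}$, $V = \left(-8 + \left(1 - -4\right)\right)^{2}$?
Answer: $\frac{225}{38416} \approx 0.0058569$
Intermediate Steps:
$V = 9$ ($V = \left(-8 + \left(1 + 4\right)\right)^{2} = \left(-8 + 5\right)^{2} = \left(-3\right)^{2} = 9$)
$u = \frac{61}{15}$ ($u = 183 \cdot \frac{1}{45} = \frac{61}{15} \approx 4.0667$)
$\left(\frac{1}{V + u}\right)^{2} = \left(\frac{1}{9 + \frac{61}{15}}\right)^{2} = \left(\frac{1}{\frac{196}{15}}\right)^{2} = \left(\frac{15}{196}\right)^{2} = \frac{225}{38416}$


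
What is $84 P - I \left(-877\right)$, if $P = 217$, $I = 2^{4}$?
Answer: $32260$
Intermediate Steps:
$I = 16$
$84 P - I \left(-877\right) = 84 \cdot 217 - 16 \left(-877\right) = 18228 - -14032 = 18228 + 14032 = 32260$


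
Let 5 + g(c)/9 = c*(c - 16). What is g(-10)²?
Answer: 5267025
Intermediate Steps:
g(c) = -45 + 9*c*(-16 + c) (g(c) = -45 + 9*(c*(c - 16)) = -45 + 9*(c*(-16 + c)) = -45 + 9*c*(-16 + c))
g(-10)² = (-45 - 144*(-10) + 9*(-10)²)² = (-45 + 1440 + 9*100)² = (-45 + 1440 + 900)² = 2295² = 5267025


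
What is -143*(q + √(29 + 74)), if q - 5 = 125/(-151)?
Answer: -90090/151 - 143*√103 ≈ -2047.9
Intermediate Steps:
q = 630/151 (q = 5 + 125/(-151) = 5 + 125*(-1/151) = 5 - 125/151 = 630/151 ≈ 4.1722)
-143*(q + √(29 + 74)) = -143*(630/151 + √(29 + 74)) = -143*(630/151 + √103) = -90090/151 - 143*√103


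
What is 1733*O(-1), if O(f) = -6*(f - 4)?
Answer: 51990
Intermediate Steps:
O(f) = 24 - 6*f (O(f) = -6*(-4 + f) = 24 - 6*f)
1733*O(-1) = 1733*(24 - 6*(-1)) = 1733*(24 + 6) = 1733*30 = 51990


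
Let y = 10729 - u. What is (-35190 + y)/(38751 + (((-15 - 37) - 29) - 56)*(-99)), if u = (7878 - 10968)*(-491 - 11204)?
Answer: -36162011/52314 ≈ -691.25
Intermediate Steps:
u = 36137550 (u = -3090*(-11695) = 36137550)
y = -36126821 (y = 10729 - 1*36137550 = 10729 - 36137550 = -36126821)
(-35190 + y)/(38751 + (((-15 - 37) - 29) - 56)*(-99)) = (-35190 - 36126821)/(38751 + (((-15 - 37) - 29) - 56)*(-99)) = -36162011/(38751 + ((-52 - 29) - 56)*(-99)) = -36162011/(38751 + (-81 - 56)*(-99)) = -36162011/(38751 - 137*(-99)) = -36162011/(38751 + 13563) = -36162011/52314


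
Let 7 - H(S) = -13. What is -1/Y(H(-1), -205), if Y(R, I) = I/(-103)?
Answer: -103/205 ≈ -0.50244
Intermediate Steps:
H(S) = 20 (H(S) = 7 - 1*(-13) = 7 + 13 = 20)
Y(R, I) = -I/103 (Y(R, I) = I*(-1/103) = -I/103)
-1/Y(H(-1), -205) = -1/((-1/103*(-205))) = -1/205/103 = -1*103/205 = -103/205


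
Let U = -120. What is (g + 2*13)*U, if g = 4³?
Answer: -10800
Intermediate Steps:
g = 64
(g + 2*13)*U = (64 + 2*13)*(-120) = (64 + 26)*(-120) = 90*(-120) = -10800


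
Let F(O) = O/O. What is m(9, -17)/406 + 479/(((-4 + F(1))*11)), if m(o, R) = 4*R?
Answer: -98359/6699 ≈ -14.683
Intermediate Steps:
F(O) = 1
m(9, -17)/406 + 479/(((-4 + F(1))*11)) = (4*(-17))/406 + 479/(((-4 + 1)*11)) = -68*1/406 + 479/((-3*11)) = -34/203 + 479/(-33) = -34/203 + 479*(-1/33) = -34/203 - 479/33 = -98359/6699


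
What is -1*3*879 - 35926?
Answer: -38563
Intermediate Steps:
-1*3*879 - 35926 = -3*879 - 35926 = -2637 - 35926 = -38563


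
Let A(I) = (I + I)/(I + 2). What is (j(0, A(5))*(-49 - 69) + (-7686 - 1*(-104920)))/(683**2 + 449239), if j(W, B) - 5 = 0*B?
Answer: 24161/228932 ≈ 0.10554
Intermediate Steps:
A(I) = 2*I/(2 + I) (A(I) = (2*I)/(2 + I) = 2*I/(2 + I))
j(W, B) = 5 (j(W, B) = 5 + 0*B = 5 + 0 = 5)
(j(0, A(5))*(-49 - 69) + (-7686 - 1*(-104920)))/(683**2 + 449239) = (5*(-49 - 69) + (-7686 - 1*(-104920)))/(683**2 + 449239) = (5*(-118) + (-7686 + 104920))/(466489 + 449239) = (-590 + 97234)/915728 = 96644*(1/915728) = 24161/228932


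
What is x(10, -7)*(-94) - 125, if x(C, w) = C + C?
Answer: -2005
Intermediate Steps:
x(C, w) = 2*C
x(10, -7)*(-94) - 125 = (2*10)*(-94) - 125 = 20*(-94) - 125 = -1880 - 125 = -2005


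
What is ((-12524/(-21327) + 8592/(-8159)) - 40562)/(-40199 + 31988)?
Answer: 1008307529762/204110202789 ≈ 4.9400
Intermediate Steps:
((-12524/(-21327) + 8592/(-8159)) - 40562)/(-40199 + 31988) = ((-12524*(-1/21327) + 8592*(-1/8159)) - 40562)/(-8211) = ((12524/21327 - 8592/8159) - 40562)*(-1/8211) = (-81058268/174006993 - 40562)*(-1/8211) = -7058152708334/174006993*(-1/8211) = 1008307529762/204110202789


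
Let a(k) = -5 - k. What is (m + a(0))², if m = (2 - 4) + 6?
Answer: 1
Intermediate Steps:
m = 4 (m = -2 + 6 = 4)
(m + a(0))² = (4 + (-5 - 1*0))² = (4 + (-5 + 0))² = (4 - 5)² = (-1)² = 1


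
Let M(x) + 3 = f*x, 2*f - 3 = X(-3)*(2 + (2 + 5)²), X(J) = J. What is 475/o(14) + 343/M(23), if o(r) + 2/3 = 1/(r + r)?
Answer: -68965379/91584 ≈ -753.03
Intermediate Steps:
o(r) = -⅔ + 1/(2*r) (o(r) = -⅔ + 1/(r + r) = -⅔ + 1/(2*r))
f = -75 (f = 3/2 + (-3*(2 + (2 + 5)²))/2 = 3/2 + (-3*(2 + 7²))/2 = 3/2 + (-3*(2 + 49))/2 = 3/2 + (-3*51)/2 = 3/2 + (½)*(-153) = 3/2 - 153/2 = -75)
M(x) = -3 - 75*x
475/o(14) + 343/M(23) = 475/(((⅙)*(3 - 4*14)/14)) + 343/(-3 - 75*23) = 475/(((⅙)*(1/14)*(3 - 56))) + 343/(-3 - 1725) = 475/(((⅙)*(1/14)*(-53))) + 343/(-1728) = 475/(-53/84) + 343*(-1/1728) = 475*(-84/53) - 343/1728 = -39900/53 - 343/1728 = -68965379/91584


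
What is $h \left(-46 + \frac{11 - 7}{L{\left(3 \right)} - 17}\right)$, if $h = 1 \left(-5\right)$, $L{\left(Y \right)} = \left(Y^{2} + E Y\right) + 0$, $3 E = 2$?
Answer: $\frac{700}{3} \approx 233.33$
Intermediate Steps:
$E = \frac{2}{3}$ ($E = \frac{1}{3} \cdot 2 = \frac{2}{3} \approx 0.66667$)
$L{\left(Y \right)} = Y^{2} + \frac{2 Y}{3}$ ($L{\left(Y \right)} = \left(Y^{2} + \frac{2 Y}{3}\right) + 0 = Y^{2} + \frac{2 Y}{3}$)
$h = -5$
$h \left(-46 + \frac{11 - 7}{L{\left(3 \right)} - 17}\right) = - 5 \left(-46 + \frac{11 - 7}{\frac{1}{3} \cdot 3 \left(2 + 3 \cdot 3\right) - 17}\right) = - 5 \left(-46 + \frac{4}{\frac{1}{3} \cdot 3 \left(2 + 9\right) - 17}\right) = - 5 \left(-46 + \frac{4}{\frac{1}{3} \cdot 3 \cdot 11 - 17}\right) = - 5 \left(-46 + \frac{4}{11 - 17}\right) = - 5 \left(-46 + \frac{4}{-6}\right) = - 5 \left(-46 + 4 \left(- \frac{1}{6}\right)\right) = - 5 \left(-46 - \frac{2}{3}\right) = \left(-5\right) \left(- \frac{140}{3}\right) = \frac{700}{3}$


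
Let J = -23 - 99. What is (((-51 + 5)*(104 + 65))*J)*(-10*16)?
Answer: -151748480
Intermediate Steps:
J = -122
(((-51 + 5)*(104 + 65))*J)*(-10*16) = (((-51 + 5)*(104 + 65))*(-122))*(-10*16) = (-46*169*(-122))*(-160) = -7774*(-122)*(-160) = 948428*(-160) = -151748480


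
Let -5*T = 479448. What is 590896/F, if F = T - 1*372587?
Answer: -2954480/2342383 ≈ -1.2613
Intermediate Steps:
T = -479448/5 (T = -⅕*479448 = -479448/5 ≈ -95890.)
F = -2342383/5 (F = -479448/5 - 1*372587 = -479448/5 - 372587 = -2342383/5 ≈ -4.6848e+5)
590896/F = 590896/(-2342383/5) = 590896*(-5/2342383) = -2954480/2342383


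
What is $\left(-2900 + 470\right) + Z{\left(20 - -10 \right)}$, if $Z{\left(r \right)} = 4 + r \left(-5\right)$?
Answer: $-2576$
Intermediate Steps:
$Z{\left(r \right)} = 4 - 5 r$
$\left(-2900 + 470\right) + Z{\left(20 - -10 \right)} = \left(-2900 + 470\right) + \left(4 - 5 \left(20 - -10\right)\right) = -2430 + \left(4 - 5 \left(20 + 10\right)\right) = -2430 + \left(4 - 150\right) = -2430 - 146 = -2576$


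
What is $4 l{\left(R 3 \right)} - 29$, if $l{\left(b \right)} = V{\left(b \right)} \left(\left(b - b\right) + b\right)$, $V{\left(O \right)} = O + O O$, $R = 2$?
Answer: $979$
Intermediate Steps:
$V{\left(O \right)} = O + O^{2}$
$l{\left(b \right)} = b^{2} \left(1 + b\right)$ ($l{\left(b \right)} = b \left(1 + b\right) \left(\left(b - b\right) + b\right) = b \left(1 + b\right) \left(0 + b\right) = b \left(1 + b\right) b = b^{2} \left(1 + b\right)$)
$4 l{\left(R 3 \right)} - 29 = 4 \left(2 \cdot 3\right)^{2} \left(1 + 2 \cdot 3\right) - 29 = 4 \cdot 6^{2} \left(1 + 6\right) - 29 = 4 \cdot 36 \cdot 7 - 29 = 4 \cdot 252 - 29 = 1008 - 29 = 979$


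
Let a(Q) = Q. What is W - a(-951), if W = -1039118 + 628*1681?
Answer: 17501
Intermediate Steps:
W = 16550 (W = -1039118 + 1055668 = 16550)
W - a(-951) = 16550 - 1*(-951) = 16550 + 951 = 17501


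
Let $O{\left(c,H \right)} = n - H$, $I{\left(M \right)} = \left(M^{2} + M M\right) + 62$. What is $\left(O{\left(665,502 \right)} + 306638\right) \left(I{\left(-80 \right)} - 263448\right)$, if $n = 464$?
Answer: $-76829667600$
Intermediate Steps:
$I{\left(M \right)} = 62 + 2 M^{2}$ ($I{\left(M \right)} = \left(M^{2} + M^{2}\right) + 62 = 2 M^{2} + 62 = 62 + 2 M^{2}$)
$O{\left(c,H \right)} = 464 - H$
$\left(O{\left(665,502 \right)} + 306638\right) \left(I{\left(-80 \right)} - 263448\right) = \left(\left(464 - 502\right) + 306638\right) \left(\left(62 + 2 \left(-80\right)^{2}\right) - 263448\right) = \left(\left(464 - 502\right) + 306638\right) \left(\left(62 + 2 \cdot 6400\right) - 263448\right) = \left(-38 + 306638\right) \left(\left(62 + 12800\right) - 263448\right) = 306600 \left(12862 - 263448\right) = 306600 \left(-250586\right) = -76829667600$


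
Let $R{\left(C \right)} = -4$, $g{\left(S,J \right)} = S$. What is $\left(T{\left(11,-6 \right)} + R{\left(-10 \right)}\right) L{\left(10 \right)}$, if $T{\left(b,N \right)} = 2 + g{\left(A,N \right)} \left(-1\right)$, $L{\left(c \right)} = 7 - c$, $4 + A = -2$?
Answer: $-12$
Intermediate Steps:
$A = -6$ ($A = -4 - 2 = -6$)
$T{\left(b,N \right)} = 8$ ($T{\left(b,N \right)} = 2 - -6 = 2 + 6 = 8$)
$\left(T{\left(11,-6 \right)} + R{\left(-10 \right)}\right) L{\left(10 \right)} = \left(8 - 4\right) \left(7 - 10\right) = 4 \left(7 - 10\right) = 4 \left(-3\right) = -12$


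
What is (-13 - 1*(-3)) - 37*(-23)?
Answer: 841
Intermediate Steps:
(-13 - 1*(-3)) - 37*(-23) = (-13 + 3) + 851 = -10 + 851 = 841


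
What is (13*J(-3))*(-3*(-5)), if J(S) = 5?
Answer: 975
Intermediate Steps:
(13*J(-3))*(-3*(-5)) = (13*5)*(-3*(-5)) = 65*15 = 975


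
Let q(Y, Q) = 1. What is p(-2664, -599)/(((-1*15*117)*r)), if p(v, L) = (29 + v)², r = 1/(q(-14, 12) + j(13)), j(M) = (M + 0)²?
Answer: -236069650/351 ≈ -6.7256e+5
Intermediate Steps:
j(M) = M²
r = 1/170 (r = 1/(1 + 13²) = 1/(1 + 169) = 1/170 ≈ 0.0058824)
p(-2664, -599)/(((-1*15*117)*r)) = (29 - 2664)²/(((-1*15*117)*(1/170))) = (-2635)²/((-15*117*(1/170))) = 6943225/((-1755*1/170)) = 6943225/(-351/34) = 6943225*(-34/351) = -236069650/351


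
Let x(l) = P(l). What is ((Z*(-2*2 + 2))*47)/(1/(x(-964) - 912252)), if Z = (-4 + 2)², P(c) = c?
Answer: 343369216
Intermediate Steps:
x(l) = l
Z = 4 (Z = (-2)² = 4)
((Z*(-2*2 + 2))*47)/(1/(x(-964) - 912252)) = ((4*(-2*2 + 2))*47)/(1/(-964 - 912252)) = ((4*(-4 + 2))*47)/(1/(-913216)) = ((4*(-2))*47)/(-1/913216) = -8*47*(-913216) = -376*(-913216) = 343369216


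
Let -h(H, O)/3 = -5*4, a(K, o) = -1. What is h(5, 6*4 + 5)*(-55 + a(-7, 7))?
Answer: -3360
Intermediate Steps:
h(H, O) = 60 (h(H, O) = -(-15)*4 = -3*(-20) = 60)
h(5, 6*4 + 5)*(-55 + a(-7, 7)) = 60*(-55 - 1) = 60*(-56) = -3360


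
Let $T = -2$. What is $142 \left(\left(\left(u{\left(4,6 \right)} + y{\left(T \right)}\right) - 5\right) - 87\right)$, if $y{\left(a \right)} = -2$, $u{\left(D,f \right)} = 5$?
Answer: $-12638$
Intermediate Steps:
$142 \left(\left(\left(u{\left(4,6 \right)} + y{\left(T \right)}\right) - 5\right) - 87\right) = 142 \left(\left(\left(5 - 2\right) - 5\right) - 87\right) = 142 \left(\left(3 - 5\right) - 87\right) = 142 \left(-2 - 87\right) = 142 \left(-89\right) = -12638$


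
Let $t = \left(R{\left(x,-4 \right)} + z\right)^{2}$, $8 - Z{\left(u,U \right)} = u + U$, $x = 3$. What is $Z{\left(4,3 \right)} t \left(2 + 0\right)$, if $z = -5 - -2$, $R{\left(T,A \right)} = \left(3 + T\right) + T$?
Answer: $72$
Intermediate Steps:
$R{\left(T,A \right)} = 3 + 2 T$
$z = -3$ ($z = -5 + 2 = -3$)
$Z{\left(u,U \right)} = 8 - U - u$ ($Z{\left(u,U \right)} = 8 - \left(u + U\right) = 8 - \left(U + u\right) = 8 - U - u$)
$t = 36$ ($t = \left(\left(3 + 2 \cdot 3\right) - 3\right)^{2} = \left(\left(3 + 6\right) - 3\right)^{2} = \left(9 - 3\right)^{2} = 6^{2} = 36$)
$Z{\left(4,3 \right)} t \left(2 + 0\right) = \left(8 - 3 - 4\right) 36 \left(2 + 0\right) = \left(8 - 3 - 4\right) 36 \cdot 2 = 1 \cdot 36 \cdot 2 = 36 \cdot 2 = 72$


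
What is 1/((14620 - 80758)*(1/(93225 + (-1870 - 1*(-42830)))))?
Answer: -134185/66138 ≈ -2.0289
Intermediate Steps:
1/((14620 - 80758)*(1/(93225 + (-1870 - 1*(-42830))))) = 1/((-66138)*(1/(93225 + (-1870 + 42830)))) = -1/(66138*(1/(93225 + 40960))) = -1/(66138*(1/134185)) = -1/(66138*1/134185) = -1/66138*134185 = -134185/66138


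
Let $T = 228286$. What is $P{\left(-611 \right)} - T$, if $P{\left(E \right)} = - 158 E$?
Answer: $-131748$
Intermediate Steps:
$P{\left(-611 \right)} - T = \left(-158\right) \left(-611\right) - 228286 = 96538 - 228286 = -131748$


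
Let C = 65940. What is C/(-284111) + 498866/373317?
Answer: 117116795146/106063466187 ≈ 1.1042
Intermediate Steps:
C/(-284111) + 498866/373317 = 65940/(-284111) + 498866/373317 = 65940*(-1/284111) + 498866*(1/373317) = -65940/284111 + 498866/373317 = 117116795146/106063466187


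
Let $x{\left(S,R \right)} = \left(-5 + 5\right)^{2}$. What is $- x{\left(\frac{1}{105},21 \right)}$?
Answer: $0$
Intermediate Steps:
$x{\left(S,R \right)} = 0$ ($x{\left(S,R \right)} = 0^{2} = 0$)
$- x{\left(\frac{1}{105},21 \right)} = \left(-1\right) 0 = 0$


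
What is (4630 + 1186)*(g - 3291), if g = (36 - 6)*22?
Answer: -15301896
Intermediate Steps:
g = 660 (g = 30*22 = 660)
(4630 + 1186)*(g - 3291) = (4630 + 1186)*(660 - 3291) = 5816*(-2631) = -15301896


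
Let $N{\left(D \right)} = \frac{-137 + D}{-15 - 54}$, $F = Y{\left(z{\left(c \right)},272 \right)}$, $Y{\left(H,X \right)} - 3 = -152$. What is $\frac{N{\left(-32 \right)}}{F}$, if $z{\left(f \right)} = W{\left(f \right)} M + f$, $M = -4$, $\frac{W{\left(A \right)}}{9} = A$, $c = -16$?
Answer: $- \frac{169}{10281} \approx -0.016438$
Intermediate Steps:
$W{\left(A \right)} = 9 A$
$z{\left(f \right)} = - 35 f$ ($z{\left(f \right)} = 9 f \left(-4\right) + f = - 36 f + f = - 35 f$)
$Y{\left(H,X \right)} = -149$ ($Y{\left(H,X \right)} = 3 - 152 = -149$)
$F = -149$
$N{\left(D \right)} = \frac{137}{69} - \frac{D}{69}$ ($N{\left(D \right)} = \frac{-137 + D}{-69} = \left(-137 + D\right) \left(- \frac{1}{69}\right) = \frac{137}{69} - \frac{D}{69}$)
$\frac{N{\left(-32 \right)}}{F} = \frac{\frac{137}{69} - - \frac{32}{69}}{-149} = \left(\frac{137}{69} + \frac{32}{69}\right) \left(- \frac{1}{149}\right) = \frac{169}{69} \left(- \frac{1}{149}\right) = - \frac{169}{10281}$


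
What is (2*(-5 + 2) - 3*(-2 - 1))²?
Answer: 9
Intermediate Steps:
(2*(-5 + 2) - 3*(-2 - 1))² = (2*(-3) - 3*(-3))² = (-6 + 9)² = 3² = 9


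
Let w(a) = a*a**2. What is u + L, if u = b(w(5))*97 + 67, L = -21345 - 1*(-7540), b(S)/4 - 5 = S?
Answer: 36702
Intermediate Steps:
w(a) = a**3
b(S) = 20 + 4*S
L = -13805 (L = -21345 + 7540 = -13805)
u = 50507 (u = (20 + 4*5**3)*97 + 67 = (20 + 4*125)*97 + 67 = (20 + 500)*97 + 67 = 520*97 + 67 = 50440 + 67 = 50507)
u + L = 50507 - 13805 = 36702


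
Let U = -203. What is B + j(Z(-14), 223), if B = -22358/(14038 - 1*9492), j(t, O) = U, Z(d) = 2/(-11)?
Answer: -472598/2273 ≈ -207.92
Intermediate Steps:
Z(d) = -2/11 (Z(d) = 2*(-1/11) = -2/11)
j(t, O) = -203
B = -11179/2273 (B = -22358/(14038 - 9492) = -22358/4546 = -22358*1/4546 = -11179/2273 ≈ -4.9182)
B + j(Z(-14), 223) = -11179/2273 - 203 = -472598/2273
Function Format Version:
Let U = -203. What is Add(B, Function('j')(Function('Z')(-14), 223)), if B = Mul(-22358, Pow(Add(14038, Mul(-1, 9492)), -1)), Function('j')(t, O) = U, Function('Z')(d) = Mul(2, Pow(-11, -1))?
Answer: Rational(-472598, 2273) ≈ -207.92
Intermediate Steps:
Function('Z')(d) = Rational(-2, 11) (Function('Z')(d) = Mul(2, Rational(-1, 11)) = Rational(-2, 11))
Function('j')(t, O) = -203
B = Rational(-11179, 2273) (B = Mul(-22358, Pow(Add(14038, -9492), -1)) = Mul(-22358, Pow(4546, -1)) = Mul(-22358, Rational(1, 4546)) = Rational(-11179, 2273) ≈ -4.9182)
Add(B, Function('j')(Function('Z')(-14), 223)) = Add(Rational(-11179, 2273), -203) = Rational(-472598, 2273)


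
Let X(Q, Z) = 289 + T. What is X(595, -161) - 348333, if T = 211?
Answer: -347833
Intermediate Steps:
X(Q, Z) = 500 (X(Q, Z) = 289 + 211 = 500)
X(595, -161) - 348333 = 500 - 348333 = -347833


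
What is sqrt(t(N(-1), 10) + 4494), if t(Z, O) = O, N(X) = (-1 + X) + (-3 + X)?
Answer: 2*sqrt(1126) ≈ 67.112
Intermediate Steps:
N(X) = -4 + 2*X
sqrt(t(N(-1), 10) + 4494) = sqrt(10 + 4494) = sqrt(4504) = 2*sqrt(1126)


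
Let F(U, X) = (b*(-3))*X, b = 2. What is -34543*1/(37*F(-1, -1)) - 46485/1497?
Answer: -20676847/110778 ≈ -186.65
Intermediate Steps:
F(U, X) = -6*X (F(U, X) = (2*(-3))*X = -6*X)
-34543*1/(37*F(-1, -1)) - 46485/1497 = -34543/(-6*(-1)*37) - 46485/1497 = -34543/(6*37) - 46485*1/1497 = -34543/222 - 15495/499 = -20676847/110778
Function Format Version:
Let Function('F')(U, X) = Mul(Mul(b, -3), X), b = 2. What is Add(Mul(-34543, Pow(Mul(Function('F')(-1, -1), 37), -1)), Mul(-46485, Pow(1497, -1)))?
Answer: Rational(-20676847, 110778) ≈ -186.65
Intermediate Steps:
Function('F')(U, X) = Mul(-6, X) (Function('F')(U, X) = Mul(Mul(2, -3), X) = Mul(-6, X))
Add(Mul(-34543, Pow(Mul(Function('F')(-1, -1), 37), -1)), Mul(-46485, Pow(1497, -1))) = Add(Mul(-34543, Pow(Mul(Mul(-6, -1), 37), -1)), Mul(-46485, Pow(1497, -1))) = Add(Mul(-34543, Pow(Mul(6, 37), -1)), Mul(-46485, Rational(1, 1497))) = Add(Mul(-34543, Pow(222, -1)), Rational(-15495, 499)) = Add(Mul(-34543, Rational(1, 222)), Rational(-15495, 499)) = Add(Rational(-34543, 222), Rational(-15495, 499)) = Rational(-20676847, 110778)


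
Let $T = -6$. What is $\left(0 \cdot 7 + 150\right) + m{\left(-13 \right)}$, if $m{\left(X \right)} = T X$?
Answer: $228$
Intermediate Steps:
$m{\left(X \right)} = - 6 X$
$\left(0 \cdot 7 + 150\right) + m{\left(-13 \right)} = \left(0 \cdot 7 + 150\right) - -78 = \left(0 + 150\right) + 78 = 150 + 78 = 228$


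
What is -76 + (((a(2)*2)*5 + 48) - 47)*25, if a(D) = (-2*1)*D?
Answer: -1051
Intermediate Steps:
a(D) = -2*D
-76 + (((a(2)*2)*5 + 48) - 47)*25 = -76 + (((-2*2*2)*5 + 48) - 47)*25 = -76 + ((-4*2*5 + 48) - 47)*25 = -76 + ((-8*5 + 48) - 47)*25 = -76 + ((-40 + 48) - 47)*25 = -76 + (8 - 47)*25 = -76 - 39*25 = -76 - 975 = -1051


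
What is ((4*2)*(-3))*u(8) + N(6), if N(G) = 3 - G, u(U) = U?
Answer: -195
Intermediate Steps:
((4*2)*(-3))*u(8) + N(6) = ((4*2)*(-3))*8 + (3 - 1*6) = (8*(-3))*8 + (3 - 6) = -24*8 - 3 = -192 - 3 = -195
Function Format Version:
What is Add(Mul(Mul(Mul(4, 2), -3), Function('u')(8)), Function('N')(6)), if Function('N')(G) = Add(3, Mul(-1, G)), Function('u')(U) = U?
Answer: -195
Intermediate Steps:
Add(Mul(Mul(Mul(4, 2), -3), Function('u')(8)), Function('N')(6)) = Add(Mul(Mul(Mul(4, 2), -3), 8), Add(3, Mul(-1, 6))) = Add(Mul(Mul(8, -3), 8), Add(3, -6)) = Add(Mul(-24, 8), -3) = Add(-192, -3) = -195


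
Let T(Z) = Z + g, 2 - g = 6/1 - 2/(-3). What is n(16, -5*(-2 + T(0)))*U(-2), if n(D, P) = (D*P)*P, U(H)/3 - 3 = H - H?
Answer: 160000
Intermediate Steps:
g = -14/3 (g = 2 - (6/1 - 2/(-3)) = 2 - (6*1 - 2*(-1/3)) = 2 - (6 + 2/3) = 2 - 1*20/3 = 2 - 20/3 = -14/3 ≈ -4.6667)
T(Z) = -14/3 + Z (T(Z) = Z - 14/3 = -14/3 + Z)
U(H) = 9 (U(H) = 9 + 3*(H - H) = 9 + 3*0 = 9 + 0 = 9)
n(D, P) = D*P**2
n(16, -5*(-2 + T(0)))*U(-2) = (16*(-5*(-2 + (-14/3 + 0)))**2)*9 = (16*(-5*(-2 - 14/3))**2)*9 = (16*(-5*(-20/3))**2)*9 = (16*(100/3)**2)*9 = (16*(10000/9))*9 = (160000/9)*9 = 160000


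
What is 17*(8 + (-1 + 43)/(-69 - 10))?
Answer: 10030/79 ≈ 126.96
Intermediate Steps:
17*(8 + (-1 + 43)/(-69 - 10)) = 17*(8 + 42/(-79)) = 17*(8 + 42*(-1/79)) = 17*(8 - 42/79) = 17*(590/79) = 10030/79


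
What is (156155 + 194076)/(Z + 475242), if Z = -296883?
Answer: 350231/178359 ≈ 1.9636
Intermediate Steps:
(156155 + 194076)/(Z + 475242) = (156155 + 194076)/(-296883 + 475242) = 350231/178359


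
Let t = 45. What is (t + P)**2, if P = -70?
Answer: 625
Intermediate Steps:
(t + P)**2 = (45 - 70)**2 = (-25)**2 = 625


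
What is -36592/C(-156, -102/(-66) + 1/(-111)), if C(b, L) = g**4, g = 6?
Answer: -2287/81 ≈ -28.235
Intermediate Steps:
C(b, L) = 1296 (C(b, L) = 6**4 = 1296)
-36592/C(-156, -102/(-66) + 1/(-111)) = -36592/1296 = -36592*1/1296 = -2287/81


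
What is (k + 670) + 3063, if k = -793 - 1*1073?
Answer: 1867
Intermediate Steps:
k = -1866 (k = -793 - 1073 = -1866)
(k + 670) + 3063 = (-1866 + 670) + 3063 = -1196 + 3063 = 1867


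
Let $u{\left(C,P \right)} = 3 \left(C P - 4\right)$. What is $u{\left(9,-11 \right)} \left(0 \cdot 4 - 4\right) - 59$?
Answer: $1177$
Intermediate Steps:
$u{\left(C,P \right)} = -12 + 3 C P$ ($u{\left(C,P \right)} = 3 \left(-4 + C P\right) = -12 + 3 C P$)
$u{\left(9,-11 \right)} \left(0 \cdot 4 - 4\right) - 59 = \left(-12 + 3 \cdot 9 \left(-11\right)\right) \left(0 \cdot 4 - 4\right) - 59 = \left(-12 - 297\right) \left(0 - 4\right) - 59 = \left(-309\right) \left(-4\right) - 59 = 1236 - 59 = 1177$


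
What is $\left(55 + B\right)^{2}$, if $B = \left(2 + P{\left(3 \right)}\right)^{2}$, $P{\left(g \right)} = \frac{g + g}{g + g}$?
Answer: $4096$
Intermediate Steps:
$P{\left(g \right)} = 1$ ($P{\left(g \right)} = \frac{2 g}{2 g} = 2 g \frac{1}{2 g} = 1$)
$B = 9$ ($B = \left(2 + 1\right)^{2} = 3^{2} = 9$)
$\left(55 + B\right)^{2} = \left(55 + 9\right)^{2} = 64^{2} = 4096$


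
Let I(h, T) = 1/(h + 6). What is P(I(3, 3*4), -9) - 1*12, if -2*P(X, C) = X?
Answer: -217/18 ≈ -12.056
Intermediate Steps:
I(h, T) = 1/(6 + h)
P(X, C) = -X/2
P(I(3, 3*4), -9) - 1*12 = -1/(2*(6 + 3)) - 1*12 = -½/9 - 12 = -½*⅑ - 12 = -1/18 - 12 = -217/18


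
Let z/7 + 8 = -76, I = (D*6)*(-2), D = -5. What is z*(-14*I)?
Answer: 493920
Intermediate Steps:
I = 60 (I = -5*6*(-2) = -30*(-2) = 60)
z = -588 (z = -56 + 7*(-76) = -56 - 532 = -588)
z*(-14*I) = -(-8232)*60 = -588*(-840) = 493920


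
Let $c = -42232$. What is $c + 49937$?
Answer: $7705$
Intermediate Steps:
$c + 49937 = -42232 + 49937 = 7705$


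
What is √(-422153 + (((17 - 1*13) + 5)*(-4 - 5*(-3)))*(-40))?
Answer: I*√426113 ≈ 652.77*I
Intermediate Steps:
√(-422153 + (((17 - 1*13) + 5)*(-4 - 5*(-3)))*(-40)) = √(-422153 + (((17 - 13) + 5)*(-4 + 15))*(-40)) = √(-422153 + ((4 + 5)*11)*(-40)) = √(-422153 + (9*11)*(-40)) = √(-422153 + 99*(-40)) = √(-422153 - 3960) = √(-426113) = I*√426113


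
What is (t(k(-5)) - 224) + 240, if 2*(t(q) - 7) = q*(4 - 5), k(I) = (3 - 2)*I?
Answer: 51/2 ≈ 25.500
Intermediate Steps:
k(I) = I (k(I) = 1*I = I)
t(q) = 7 - q/2 (t(q) = 7 + (q*(4 - 5))/2 = 7 + (q*(-1))/2 = 7 + (-q)/2 = 7 - q/2)
(t(k(-5)) - 224) + 240 = ((7 - 1/2*(-5)) - 224) + 240 = ((7 + 5/2) - 224) + 240 = (19/2 - 224) + 240 = -429/2 + 240 = 51/2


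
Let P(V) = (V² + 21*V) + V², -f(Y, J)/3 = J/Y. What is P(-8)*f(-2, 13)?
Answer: -780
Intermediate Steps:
f(Y, J) = -3*J/Y
P(V) = 2*V² + 21*V
P(-8)*f(-2, 13) = (-8*(21 + 2*(-8)))*(-3*13/(-2)) = (-8*(21 - 16))*(-3*13*(-½)) = -8*5*(39/2) = -40*39/2 = -780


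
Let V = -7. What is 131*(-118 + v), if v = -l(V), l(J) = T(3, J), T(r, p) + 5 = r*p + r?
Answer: -12445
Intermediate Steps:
T(r, p) = -5 + r + p*r (T(r, p) = -5 + (r*p + r) = -5 + (p*r + r) = -5 + (r + p*r) = -5 + r + p*r)
l(J) = -2 + 3*J (l(J) = -5 + 3 + J*3 = -5 + 3 + 3*J = -2 + 3*J)
v = 23 (v = -(-2 + 3*(-7)) = -(-2 - 21) = -1*(-23) = 23)
131*(-118 + v) = 131*(-118 + 23) = 131*(-95) = -12445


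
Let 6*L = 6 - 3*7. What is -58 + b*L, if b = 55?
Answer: -391/2 ≈ -195.50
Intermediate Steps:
L = -5/2 (L = (6 - 3*7)/6 = (6 - 21)/6 = (1/6)*(-15) = -5/2 ≈ -2.5000)
-58 + b*L = -58 + 55*(-5/2) = -58 - 275/2 = -391/2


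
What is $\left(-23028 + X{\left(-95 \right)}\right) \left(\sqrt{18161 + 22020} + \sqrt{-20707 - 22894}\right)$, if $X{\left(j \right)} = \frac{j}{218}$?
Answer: $- \frac{5020199 \sqrt{40181}}{218} - \frac{5020199 i \sqrt{43601}}{218} \approx -4.6161 \cdot 10^{6} - 4.8085 \cdot 10^{6} i$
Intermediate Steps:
$X{\left(j \right)} = \frac{j}{218}$ ($X{\left(j \right)} = j \frac{1}{218} = \frac{j}{218}$)
$\left(-23028 + X{\left(-95 \right)}\right) \left(\sqrt{18161 + 22020} + \sqrt{-20707 - 22894}\right) = \left(-23028 + \frac{1}{218} \left(-95\right)\right) \left(\sqrt{18161 + 22020} + \sqrt{-20707 - 22894}\right) = \left(-23028 - \frac{95}{218}\right) \left(\sqrt{40181} + \sqrt{-43601}\right) = - \frac{5020199 \left(\sqrt{40181} + i \sqrt{43601}\right)}{218} = - \frac{5020199 \sqrt{40181}}{218} - \frac{5020199 i \sqrt{43601}}{218}$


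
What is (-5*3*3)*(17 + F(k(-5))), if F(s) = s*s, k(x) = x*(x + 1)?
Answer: -18765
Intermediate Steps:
k(x) = x*(1 + x)
F(s) = s**2
(-5*3*3)*(17 + F(k(-5))) = (-5*3*3)*(17 + (-5*(1 - 5))**2) = (-15*3)*(17 + (-5*(-4))**2) = -45*(17 + 20**2) = -45*(17 + 400) = -45*417 = -18765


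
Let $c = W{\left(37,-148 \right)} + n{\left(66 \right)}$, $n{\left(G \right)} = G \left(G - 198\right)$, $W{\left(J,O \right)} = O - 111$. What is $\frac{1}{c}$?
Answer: $- \frac{1}{8971} \approx -0.00011147$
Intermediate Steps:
$W{\left(J,O \right)} = -111 + O$ ($W{\left(J,O \right)} = O - 111 = -111 + O$)
$n{\left(G \right)} = G \left(-198 + G\right)$
$c = -8971$ ($c = \left(-111 - 148\right) + 66 \left(-198 + 66\right) = -259 + 66 \left(-132\right) = -259 - 8712 = -8971$)
$\frac{1}{c} = \frac{1}{-8971} = - \frac{1}{8971}$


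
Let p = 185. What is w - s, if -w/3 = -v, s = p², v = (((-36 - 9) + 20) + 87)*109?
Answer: -13951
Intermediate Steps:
v = 6758 (v = ((-45 + 20) + 87)*109 = (-25 + 87)*109 = 62*109 = 6758)
s = 34225 (s = 185² = 34225)
w = 20274 (w = -(-3)*6758 = -3*(-6758) = 20274)
w - s = 20274 - 1*34225 = 20274 - 34225 = -13951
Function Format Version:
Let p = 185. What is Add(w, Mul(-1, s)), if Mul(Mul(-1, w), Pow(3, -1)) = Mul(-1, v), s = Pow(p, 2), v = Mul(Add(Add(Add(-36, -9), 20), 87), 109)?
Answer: -13951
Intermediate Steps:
v = 6758 (v = Mul(Add(Add(-45, 20), 87), 109) = Mul(Add(-25, 87), 109) = Mul(62, 109) = 6758)
s = 34225 (s = Pow(185, 2) = 34225)
w = 20274 (w = Mul(-3, Mul(-1, 6758)) = Mul(-3, -6758) = 20274)
Add(w, Mul(-1, s)) = Add(20274, Mul(-1, 34225)) = Add(20274, -34225) = -13951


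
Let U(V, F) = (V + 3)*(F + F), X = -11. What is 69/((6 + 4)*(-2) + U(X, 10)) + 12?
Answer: 697/60 ≈ 11.617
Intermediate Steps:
U(V, F) = 2*F*(3 + V) (U(V, F) = (3 + V)*(2*F) = 2*F*(3 + V))
69/((6 + 4)*(-2) + U(X, 10)) + 12 = 69/((6 + 4)*(-2) + 2*10*(3 - 11)) + 12 = 69/(10*(-2) + 2*10*(-8)) + 12 = 69/(-20 - 160) + 12 = 69/(-180) + 12 = 69*(-1/180) + 12 = -23/60 + 12 = 697/60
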